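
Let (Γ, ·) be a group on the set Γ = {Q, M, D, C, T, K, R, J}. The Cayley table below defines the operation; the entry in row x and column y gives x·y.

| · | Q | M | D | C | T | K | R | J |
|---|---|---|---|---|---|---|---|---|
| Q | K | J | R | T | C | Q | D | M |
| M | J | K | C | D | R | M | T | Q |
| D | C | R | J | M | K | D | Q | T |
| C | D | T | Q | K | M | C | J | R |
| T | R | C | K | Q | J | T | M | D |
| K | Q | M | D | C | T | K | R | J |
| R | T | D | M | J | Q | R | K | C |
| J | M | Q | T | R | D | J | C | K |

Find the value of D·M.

Read row D, column M: D·M = R.

R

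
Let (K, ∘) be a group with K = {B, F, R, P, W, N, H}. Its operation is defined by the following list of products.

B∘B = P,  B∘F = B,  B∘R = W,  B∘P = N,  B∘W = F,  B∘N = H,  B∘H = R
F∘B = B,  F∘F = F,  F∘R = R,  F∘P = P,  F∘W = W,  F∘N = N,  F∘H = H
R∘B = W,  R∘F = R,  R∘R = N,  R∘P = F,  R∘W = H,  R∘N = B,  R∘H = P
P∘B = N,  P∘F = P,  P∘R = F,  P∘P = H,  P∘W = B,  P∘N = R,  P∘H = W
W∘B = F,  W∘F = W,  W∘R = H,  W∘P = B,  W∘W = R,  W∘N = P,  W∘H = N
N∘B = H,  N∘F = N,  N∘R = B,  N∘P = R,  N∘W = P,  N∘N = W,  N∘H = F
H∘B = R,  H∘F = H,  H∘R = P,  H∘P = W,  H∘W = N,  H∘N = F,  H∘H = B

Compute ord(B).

7

The identity element is F (its row matches the header).
B^1 = B
B^2 = B ∘ B = P
B^3 = P ∘ B = N
B^4 = N ∘ B = H
B^5 = H ∘ B = R
B^6 = R ∘ B = W
B^7 = W ∘ B = F
The first power of B equal to the identity is B^7, so ord(B) = 7.
(Structurally, K here is isomorphic to the cyclic group Z_7.)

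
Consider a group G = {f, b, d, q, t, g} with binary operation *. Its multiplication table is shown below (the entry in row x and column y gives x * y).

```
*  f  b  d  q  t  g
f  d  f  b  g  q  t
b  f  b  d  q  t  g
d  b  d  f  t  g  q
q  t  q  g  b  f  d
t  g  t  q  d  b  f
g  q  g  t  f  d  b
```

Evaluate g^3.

g

g^1 = g
g^2 = g * g = b
g^3 = b * g = g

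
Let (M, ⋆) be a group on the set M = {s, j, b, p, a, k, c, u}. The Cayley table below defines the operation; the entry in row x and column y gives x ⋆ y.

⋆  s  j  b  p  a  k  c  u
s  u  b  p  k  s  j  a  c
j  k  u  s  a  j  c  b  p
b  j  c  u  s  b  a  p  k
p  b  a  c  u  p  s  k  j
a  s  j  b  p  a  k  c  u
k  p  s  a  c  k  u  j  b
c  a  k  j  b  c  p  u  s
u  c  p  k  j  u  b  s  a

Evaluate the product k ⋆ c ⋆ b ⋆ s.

k ⋆ c = j
j ⋆ b = s
s ⋆ s = u
(Structurally, M here is isomorphic to the quaternion group Q_8.)

u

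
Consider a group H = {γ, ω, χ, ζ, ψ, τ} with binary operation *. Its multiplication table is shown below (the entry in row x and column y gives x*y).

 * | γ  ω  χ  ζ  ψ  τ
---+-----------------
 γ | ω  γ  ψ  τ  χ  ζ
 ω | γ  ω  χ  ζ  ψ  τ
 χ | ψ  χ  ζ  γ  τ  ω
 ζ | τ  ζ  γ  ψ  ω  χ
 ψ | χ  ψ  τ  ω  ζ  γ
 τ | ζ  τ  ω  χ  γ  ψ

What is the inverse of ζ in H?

First locate the identity: row ω matches the header, so ω is the identity.
Scan row ζ for ω: ζ*ψ = ω. Hence ζ^(-1) = ψ.

ψ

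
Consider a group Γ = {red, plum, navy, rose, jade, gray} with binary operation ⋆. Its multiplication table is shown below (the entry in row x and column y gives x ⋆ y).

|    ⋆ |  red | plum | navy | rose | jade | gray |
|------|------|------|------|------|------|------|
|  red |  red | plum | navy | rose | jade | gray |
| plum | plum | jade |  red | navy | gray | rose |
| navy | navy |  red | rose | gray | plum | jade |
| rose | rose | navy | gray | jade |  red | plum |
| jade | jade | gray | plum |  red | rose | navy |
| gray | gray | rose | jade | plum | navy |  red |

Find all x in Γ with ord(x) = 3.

Identity is red. Compute the order of each non-identity element by repeated multiplication:
  plum: plum → jade → gray → rose → navy → red  (order 6)
  navy: navy → rose → gray → jade → plum → red  (order 6)
  rose: rose → jade → red  (order 3)
  jade: jade → rose → red  (order 3)
  gray: gray → red  (order 2)
Elements of order 3: {jade, rose}.

{jade, rose}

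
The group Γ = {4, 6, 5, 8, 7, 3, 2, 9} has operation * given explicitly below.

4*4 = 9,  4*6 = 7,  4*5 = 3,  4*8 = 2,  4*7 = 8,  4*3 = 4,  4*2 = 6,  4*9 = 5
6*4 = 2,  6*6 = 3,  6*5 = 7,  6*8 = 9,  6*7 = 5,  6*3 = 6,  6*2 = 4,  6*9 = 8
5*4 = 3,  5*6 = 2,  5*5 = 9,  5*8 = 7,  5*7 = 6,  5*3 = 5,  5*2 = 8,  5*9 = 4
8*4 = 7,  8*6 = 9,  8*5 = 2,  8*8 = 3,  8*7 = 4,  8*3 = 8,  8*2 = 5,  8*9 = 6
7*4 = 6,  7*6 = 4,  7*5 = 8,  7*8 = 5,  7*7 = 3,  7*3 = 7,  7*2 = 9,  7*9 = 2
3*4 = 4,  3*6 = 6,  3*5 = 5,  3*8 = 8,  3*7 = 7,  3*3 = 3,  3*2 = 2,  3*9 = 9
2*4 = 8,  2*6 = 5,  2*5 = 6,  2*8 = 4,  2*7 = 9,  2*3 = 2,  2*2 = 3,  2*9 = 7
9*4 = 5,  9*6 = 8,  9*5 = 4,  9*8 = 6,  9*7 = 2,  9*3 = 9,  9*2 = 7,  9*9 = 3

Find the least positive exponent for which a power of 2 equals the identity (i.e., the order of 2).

The identity element is 3 (its row matches the header).
2^1 = 2
2^2 = 2 * 2 = 3
The first power of 2 equal to the identity is 2^2, so ord(2) = 2.
(Structurally, Γ here is isomorphic to the dihedral group D_4.)

2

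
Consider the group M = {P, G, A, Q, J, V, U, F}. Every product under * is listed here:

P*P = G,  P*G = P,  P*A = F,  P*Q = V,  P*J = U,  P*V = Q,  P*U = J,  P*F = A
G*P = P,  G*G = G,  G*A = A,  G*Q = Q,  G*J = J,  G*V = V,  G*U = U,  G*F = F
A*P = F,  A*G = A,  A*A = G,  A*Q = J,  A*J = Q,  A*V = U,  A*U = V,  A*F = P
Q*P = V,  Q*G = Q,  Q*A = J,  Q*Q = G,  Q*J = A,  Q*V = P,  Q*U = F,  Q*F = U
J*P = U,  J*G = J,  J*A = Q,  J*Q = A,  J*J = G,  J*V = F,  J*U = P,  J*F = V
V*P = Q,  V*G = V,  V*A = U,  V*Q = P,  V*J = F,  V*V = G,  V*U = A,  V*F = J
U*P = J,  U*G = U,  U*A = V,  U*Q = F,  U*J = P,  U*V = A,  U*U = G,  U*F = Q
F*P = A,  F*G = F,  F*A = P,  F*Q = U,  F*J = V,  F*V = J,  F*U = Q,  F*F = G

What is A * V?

U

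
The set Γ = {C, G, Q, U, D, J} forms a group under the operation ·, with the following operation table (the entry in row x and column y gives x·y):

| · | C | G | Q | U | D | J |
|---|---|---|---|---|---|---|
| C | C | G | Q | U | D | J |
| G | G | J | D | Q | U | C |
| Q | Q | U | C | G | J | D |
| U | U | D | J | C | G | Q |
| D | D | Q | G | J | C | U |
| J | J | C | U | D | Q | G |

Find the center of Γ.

An element z is central iff its row equals its column in the table.
For G: G·Q = D ≠ U = Q·G, so G ∉ Z.
Checking each element this way leaves Z(Γ) = {C}.
(Structurally, Γ here is isomorphic to the symmetric group S_3.)

{C}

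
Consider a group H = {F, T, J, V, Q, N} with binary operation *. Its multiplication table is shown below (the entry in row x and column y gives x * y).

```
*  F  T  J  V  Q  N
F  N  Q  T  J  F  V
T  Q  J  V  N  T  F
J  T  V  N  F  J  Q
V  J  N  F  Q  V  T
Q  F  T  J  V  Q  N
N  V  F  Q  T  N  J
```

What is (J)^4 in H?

J^1 = J
J^2 = J * J = N
J^3 = N * J = Q
J^4 = Q * J = J

J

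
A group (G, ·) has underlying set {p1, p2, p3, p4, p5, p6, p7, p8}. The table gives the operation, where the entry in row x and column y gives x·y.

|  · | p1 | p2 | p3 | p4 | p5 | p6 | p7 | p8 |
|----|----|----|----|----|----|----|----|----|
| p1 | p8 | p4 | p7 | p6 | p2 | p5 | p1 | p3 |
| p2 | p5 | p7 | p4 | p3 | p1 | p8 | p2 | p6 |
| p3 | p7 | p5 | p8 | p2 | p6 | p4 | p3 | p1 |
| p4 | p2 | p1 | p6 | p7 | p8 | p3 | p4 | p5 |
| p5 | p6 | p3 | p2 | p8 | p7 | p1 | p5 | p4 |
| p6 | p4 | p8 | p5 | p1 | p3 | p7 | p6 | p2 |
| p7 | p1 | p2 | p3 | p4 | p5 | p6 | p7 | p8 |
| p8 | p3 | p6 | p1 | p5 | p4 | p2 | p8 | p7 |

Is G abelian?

p1·p2 = p4 but p2·p1 = p5.
Since p1 and p2 do not commute, G is not abelian.

No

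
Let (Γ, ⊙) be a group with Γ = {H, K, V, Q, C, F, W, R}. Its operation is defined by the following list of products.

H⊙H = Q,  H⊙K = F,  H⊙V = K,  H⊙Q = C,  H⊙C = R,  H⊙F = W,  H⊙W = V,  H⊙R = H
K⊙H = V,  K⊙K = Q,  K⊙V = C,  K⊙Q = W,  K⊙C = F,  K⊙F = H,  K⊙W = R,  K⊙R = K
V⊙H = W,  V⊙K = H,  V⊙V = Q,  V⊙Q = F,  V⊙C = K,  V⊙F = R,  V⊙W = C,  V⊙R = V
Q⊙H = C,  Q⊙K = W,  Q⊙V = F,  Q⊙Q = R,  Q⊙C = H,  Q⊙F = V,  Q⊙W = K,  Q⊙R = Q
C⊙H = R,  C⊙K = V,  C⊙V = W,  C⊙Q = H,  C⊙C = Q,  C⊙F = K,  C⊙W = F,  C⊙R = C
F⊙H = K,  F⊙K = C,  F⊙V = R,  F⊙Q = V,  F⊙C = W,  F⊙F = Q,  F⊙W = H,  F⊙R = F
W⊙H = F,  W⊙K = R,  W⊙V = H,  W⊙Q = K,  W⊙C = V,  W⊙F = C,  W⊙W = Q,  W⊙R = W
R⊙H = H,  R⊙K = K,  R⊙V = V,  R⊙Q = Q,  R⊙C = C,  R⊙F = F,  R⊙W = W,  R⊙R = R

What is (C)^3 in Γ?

H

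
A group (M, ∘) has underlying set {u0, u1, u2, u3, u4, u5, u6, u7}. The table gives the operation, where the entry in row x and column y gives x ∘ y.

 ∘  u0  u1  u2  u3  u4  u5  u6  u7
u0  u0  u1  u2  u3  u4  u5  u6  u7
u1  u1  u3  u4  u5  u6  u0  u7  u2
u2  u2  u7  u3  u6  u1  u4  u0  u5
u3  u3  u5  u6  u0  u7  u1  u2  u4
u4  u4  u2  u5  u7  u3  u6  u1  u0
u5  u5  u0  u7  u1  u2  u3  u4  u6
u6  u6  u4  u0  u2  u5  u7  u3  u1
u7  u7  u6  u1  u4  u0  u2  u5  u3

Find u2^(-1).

First locate the identity: row u0 matches the header, so u0 is the identity.
Scan row u2 for u0: u2 ∘ u6 = u0. Hence u2^(-1) = u6.

u6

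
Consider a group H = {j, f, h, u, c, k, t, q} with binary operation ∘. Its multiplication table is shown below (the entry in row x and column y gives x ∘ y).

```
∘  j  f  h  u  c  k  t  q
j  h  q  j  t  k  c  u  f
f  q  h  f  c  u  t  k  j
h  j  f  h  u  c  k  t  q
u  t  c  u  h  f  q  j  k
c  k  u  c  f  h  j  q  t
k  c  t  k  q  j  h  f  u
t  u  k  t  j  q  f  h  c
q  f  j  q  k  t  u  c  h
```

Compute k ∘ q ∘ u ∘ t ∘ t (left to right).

h

k ∘ q = u
u ∘ u = h
h ∘ t = t
t ∘ t = h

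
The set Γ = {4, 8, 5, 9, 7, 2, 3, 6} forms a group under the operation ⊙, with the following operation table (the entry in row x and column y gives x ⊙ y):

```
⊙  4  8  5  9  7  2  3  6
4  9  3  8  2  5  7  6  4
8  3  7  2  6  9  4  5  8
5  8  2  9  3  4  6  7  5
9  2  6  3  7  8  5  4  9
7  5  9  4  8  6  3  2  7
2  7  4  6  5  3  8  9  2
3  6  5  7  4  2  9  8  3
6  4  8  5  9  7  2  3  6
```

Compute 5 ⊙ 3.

Read row 5, column 3: 5 ⊙ 3 = 7.
(Structurally, Γ here is isomorphic to the cyclic group Z_8.)

7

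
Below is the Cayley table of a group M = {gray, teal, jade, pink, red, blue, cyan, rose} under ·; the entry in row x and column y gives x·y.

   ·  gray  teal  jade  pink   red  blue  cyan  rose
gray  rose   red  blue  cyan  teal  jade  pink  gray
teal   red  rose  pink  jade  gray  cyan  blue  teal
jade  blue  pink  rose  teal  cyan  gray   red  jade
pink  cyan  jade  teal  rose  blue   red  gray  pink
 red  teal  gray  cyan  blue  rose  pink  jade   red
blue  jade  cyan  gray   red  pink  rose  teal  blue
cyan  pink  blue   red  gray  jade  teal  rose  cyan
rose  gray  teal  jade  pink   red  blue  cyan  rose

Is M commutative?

Yes

Check whether the table is symmetric across its main diagonal.
Every entry (row x, col y) equals the entry (row y, col x), so M is abelian.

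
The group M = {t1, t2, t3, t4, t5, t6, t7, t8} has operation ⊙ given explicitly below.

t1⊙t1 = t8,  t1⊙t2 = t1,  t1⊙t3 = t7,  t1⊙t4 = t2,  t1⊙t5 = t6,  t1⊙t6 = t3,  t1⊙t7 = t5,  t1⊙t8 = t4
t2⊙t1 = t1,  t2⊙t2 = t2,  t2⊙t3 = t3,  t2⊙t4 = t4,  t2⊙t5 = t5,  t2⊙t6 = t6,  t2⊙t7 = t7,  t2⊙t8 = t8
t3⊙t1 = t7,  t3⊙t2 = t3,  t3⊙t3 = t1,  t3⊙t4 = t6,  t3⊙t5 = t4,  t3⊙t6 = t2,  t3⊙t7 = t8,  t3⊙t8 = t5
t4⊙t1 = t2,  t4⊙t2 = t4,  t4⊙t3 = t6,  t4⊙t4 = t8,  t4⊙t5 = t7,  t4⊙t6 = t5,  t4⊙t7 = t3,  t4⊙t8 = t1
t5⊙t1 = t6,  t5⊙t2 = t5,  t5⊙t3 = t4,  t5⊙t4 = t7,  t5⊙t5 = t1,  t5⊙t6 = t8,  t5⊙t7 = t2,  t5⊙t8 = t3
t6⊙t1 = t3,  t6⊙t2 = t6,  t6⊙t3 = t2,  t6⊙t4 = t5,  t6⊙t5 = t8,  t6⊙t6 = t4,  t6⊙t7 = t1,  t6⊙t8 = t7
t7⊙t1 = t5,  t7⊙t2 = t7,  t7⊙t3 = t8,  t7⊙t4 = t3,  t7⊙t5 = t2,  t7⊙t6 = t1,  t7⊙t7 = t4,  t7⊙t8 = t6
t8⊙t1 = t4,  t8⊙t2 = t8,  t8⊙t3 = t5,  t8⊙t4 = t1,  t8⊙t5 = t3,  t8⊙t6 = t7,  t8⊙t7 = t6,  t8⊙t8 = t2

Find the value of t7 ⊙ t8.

Read row t7, column t8: t7 ⊙ t8 = t6.
(Structurally, M here is isomorphic to the cyclic group Z_8.)

t6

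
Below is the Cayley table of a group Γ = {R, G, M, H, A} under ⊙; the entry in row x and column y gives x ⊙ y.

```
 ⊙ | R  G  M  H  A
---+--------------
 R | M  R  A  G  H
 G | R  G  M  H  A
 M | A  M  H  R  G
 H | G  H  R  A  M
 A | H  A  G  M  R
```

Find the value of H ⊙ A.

Read row H, column A: H ⊙ A = M.

M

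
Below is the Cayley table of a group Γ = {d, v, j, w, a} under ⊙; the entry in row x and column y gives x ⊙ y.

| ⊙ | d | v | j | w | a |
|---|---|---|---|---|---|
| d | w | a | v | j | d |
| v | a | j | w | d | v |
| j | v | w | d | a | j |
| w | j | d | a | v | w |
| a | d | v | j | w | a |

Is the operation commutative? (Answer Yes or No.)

Yes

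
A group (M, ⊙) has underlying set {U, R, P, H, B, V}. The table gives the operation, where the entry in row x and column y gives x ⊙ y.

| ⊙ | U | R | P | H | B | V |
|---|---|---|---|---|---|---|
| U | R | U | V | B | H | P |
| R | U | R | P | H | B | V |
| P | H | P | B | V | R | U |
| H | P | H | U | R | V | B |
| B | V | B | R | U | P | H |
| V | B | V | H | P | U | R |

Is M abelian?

P ⊙ H = V but H ⊙ P = U.
Since P and H do not commute, M is not abelian.

No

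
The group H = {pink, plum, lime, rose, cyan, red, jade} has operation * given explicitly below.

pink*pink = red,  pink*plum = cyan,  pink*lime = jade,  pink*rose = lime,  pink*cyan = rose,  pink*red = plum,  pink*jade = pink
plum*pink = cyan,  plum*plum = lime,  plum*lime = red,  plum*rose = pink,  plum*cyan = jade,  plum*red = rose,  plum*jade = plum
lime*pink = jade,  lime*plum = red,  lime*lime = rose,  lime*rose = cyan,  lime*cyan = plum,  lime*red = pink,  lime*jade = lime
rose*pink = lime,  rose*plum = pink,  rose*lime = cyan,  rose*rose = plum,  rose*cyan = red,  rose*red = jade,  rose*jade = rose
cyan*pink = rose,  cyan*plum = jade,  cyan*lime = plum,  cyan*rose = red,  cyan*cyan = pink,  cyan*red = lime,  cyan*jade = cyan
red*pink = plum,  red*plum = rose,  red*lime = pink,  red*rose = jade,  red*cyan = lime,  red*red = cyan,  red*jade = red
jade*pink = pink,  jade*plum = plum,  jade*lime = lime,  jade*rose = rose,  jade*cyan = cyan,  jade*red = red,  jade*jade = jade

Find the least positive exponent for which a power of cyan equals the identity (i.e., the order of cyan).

7

The identity element is jade (its row matches the header).
cyan^1 = cyan
cyan^2 = cyan * cyan = pink
cyan^3 = pink * cyan = rose
cyan^4 = rose * cyan = red
cyan^5 = red * cyan = lime
cyan^6 = lime * cyan = plum
cyan^7 = plum * cyan = jade
The first power of cyan equal to the identity is cyan^7, so ord(cyan) = 7.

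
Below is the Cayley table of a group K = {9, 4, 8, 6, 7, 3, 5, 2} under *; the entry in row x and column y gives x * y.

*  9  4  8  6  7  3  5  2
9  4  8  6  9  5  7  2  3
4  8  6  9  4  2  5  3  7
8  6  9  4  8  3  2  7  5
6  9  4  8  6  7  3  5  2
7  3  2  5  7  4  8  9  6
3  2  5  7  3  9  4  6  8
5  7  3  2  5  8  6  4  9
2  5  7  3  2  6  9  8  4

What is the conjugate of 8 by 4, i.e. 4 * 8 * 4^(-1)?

8

The identity is 6. In row 4, the entry 6 sits in column 4, so 4^(-1) = 4.
4 * 8 = 9
9 * 4 = 8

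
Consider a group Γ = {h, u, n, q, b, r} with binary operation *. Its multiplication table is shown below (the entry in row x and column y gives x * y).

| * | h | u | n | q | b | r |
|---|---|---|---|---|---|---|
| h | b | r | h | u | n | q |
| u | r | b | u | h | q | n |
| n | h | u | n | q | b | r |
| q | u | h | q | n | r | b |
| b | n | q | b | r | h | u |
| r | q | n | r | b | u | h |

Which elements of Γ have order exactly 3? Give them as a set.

Identity is n. Compute the order of each non-identity element by repeated multiplication:
  h: h → b → n  (order 3)
  u: u → b → q → h → r → n  (order 6)
  q: q → n  (order 2)
  b: b → h → n  (order 3)
  r: r → h → q → b → u → n  (order 6)
Elements of order 3: {b, h}.
(Structurally, Γ here is isomorphic to the cyclic group Z_6.)

{b, h}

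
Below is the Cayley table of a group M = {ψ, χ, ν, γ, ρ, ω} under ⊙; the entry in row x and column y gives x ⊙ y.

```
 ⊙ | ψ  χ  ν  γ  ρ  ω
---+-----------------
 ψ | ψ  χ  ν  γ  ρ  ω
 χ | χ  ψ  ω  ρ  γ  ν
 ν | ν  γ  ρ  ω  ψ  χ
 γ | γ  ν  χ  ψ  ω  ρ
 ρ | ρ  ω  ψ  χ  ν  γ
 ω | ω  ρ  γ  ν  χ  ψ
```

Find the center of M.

An element z is central iff its row equals its column in the table.
For ν: ν ⊙ χ = γ ≠ ω = χ ⊙ ν, so ν ∉ Z.
Checking each element this way leaves Z(M) = {ψ}.
(Structurally, M here is isomorphic to the symmetric group S_3.)

{ψ}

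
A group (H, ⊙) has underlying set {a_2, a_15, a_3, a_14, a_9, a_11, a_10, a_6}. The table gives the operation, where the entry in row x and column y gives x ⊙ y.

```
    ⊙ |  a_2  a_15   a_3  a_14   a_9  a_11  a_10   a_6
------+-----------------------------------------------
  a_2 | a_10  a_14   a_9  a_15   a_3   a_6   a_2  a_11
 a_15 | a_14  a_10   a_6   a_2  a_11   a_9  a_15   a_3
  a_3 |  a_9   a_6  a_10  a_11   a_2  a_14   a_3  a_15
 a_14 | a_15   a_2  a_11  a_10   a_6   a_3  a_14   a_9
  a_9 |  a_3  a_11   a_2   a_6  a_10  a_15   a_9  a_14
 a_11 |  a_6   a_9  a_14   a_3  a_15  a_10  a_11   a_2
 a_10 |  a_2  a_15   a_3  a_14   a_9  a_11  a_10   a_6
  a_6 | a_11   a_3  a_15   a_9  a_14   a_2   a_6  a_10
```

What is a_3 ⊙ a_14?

Read row a_3, column a_14: a_3 ⊙ a_14 = a_11.

a_11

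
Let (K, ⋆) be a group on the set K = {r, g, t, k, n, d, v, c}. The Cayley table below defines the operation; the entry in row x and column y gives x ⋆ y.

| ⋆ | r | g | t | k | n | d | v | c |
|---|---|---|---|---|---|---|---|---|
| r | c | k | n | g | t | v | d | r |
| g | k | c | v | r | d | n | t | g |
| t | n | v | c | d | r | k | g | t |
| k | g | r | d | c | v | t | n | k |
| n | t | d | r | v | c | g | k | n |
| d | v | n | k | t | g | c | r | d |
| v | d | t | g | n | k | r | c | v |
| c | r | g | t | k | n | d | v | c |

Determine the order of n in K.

The identity element is c (its row matches the header).
n^1 = n
n^2 = n ⋆ n = c
The first power of n equal to the identity is n^2, so ord(n) = 2.
(Structurally, K here is isomorphic to the elementary abelian group (Z_2)^3.)

2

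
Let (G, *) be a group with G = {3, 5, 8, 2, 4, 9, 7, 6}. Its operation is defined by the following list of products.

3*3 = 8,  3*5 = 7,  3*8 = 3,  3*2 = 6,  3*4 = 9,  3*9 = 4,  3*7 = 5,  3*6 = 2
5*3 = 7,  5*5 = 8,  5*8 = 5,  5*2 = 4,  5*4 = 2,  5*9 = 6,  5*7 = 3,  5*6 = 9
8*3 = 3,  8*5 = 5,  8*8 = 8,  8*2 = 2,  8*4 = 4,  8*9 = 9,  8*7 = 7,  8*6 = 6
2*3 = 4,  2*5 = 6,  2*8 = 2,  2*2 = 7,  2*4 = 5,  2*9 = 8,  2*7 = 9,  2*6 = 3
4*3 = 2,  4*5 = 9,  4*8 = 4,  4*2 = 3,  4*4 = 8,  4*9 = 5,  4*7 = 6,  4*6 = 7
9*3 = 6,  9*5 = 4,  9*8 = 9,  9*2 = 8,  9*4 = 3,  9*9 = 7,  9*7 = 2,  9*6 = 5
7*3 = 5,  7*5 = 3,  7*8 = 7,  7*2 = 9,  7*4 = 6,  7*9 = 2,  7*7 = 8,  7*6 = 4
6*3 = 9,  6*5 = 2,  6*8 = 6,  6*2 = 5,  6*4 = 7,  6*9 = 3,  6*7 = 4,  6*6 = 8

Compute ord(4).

The identity element is 8 (its row matches the header).
4^1 = 4
4^2 = 4*4 = 8
The first power of 4 equal to the identity is 4^2, so ord(4) = 2.

2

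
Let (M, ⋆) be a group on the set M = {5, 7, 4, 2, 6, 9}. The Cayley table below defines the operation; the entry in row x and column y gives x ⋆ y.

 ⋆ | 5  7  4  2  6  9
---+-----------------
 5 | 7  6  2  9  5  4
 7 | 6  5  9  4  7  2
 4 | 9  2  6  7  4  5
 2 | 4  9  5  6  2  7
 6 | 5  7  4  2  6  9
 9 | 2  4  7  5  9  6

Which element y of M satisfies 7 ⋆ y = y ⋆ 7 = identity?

5

First locate the identity: row 6 matches the header, so 6 is the identity.
Scan row 7 for 6: 7 ⋆ 5 = 6. Hence 7^(-1) = 5.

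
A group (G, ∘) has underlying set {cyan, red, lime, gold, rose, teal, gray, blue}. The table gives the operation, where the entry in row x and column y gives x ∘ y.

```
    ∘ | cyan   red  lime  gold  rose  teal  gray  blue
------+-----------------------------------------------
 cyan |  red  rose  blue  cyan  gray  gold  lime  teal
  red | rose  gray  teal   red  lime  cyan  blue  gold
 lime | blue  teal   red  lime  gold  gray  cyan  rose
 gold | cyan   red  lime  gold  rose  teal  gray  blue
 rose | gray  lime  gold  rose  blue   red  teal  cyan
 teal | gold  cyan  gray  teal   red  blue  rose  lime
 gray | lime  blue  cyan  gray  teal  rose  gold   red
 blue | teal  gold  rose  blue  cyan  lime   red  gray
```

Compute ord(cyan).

The identity element is gold (its row matches the header).
cyan^1 = cyan
cyan^2 = cyan ∘ cyan = red
cyan^3 = red ∘ cyan = rose
cyan^4 = rose ∘ cyan = gray
cyan^5 = gray ∘ cyan = lime
cyan^6 = lime ∘ cyan = blue
cyan^7 = blue ∘ cyan = teal
cyan^8 = teal ∘ cyan = gold
The first power of cyan equal to the identity is cyan^8, so ord(cyan) = 8.
(Structurally, G here is isomorphic to the cyclic group Z_8.)

8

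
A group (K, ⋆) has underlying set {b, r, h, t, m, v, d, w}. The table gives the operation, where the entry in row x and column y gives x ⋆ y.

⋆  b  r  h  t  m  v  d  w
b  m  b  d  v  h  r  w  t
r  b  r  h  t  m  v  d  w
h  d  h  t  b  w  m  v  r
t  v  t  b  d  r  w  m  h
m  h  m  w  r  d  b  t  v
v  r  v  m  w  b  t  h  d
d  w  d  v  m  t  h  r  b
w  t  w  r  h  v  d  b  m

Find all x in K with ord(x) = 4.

{m, t}

Identity is r. Compute the order of each non-identity element by repeated multiplication:
  b: b → m → h → d → w → t → v → r  (order 8)
  h: h → t → b → d → v → m → w → r  (order 8)
  t: t → d → m → r  (order 4)
  m: m → d → t → r  (order 4)
  v: v → t → w → d → h → m → b → r  (order 8)
  d: d → r  (order 2)
  w: w → m → v → d → b → t → h → r  (order 8)
Elements of order 4: {m, t}.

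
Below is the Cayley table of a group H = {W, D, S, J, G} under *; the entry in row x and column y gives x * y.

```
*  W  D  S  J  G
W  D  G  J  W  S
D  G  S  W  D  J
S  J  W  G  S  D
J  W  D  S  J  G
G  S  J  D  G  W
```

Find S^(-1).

W

First locate the identity: row J matches the header, so J is the identity.
Scan row S for J: S * W = J. Hence S^(-1) = W.
(Structurally, H here is isomorphic to the cyclic group Z_5.)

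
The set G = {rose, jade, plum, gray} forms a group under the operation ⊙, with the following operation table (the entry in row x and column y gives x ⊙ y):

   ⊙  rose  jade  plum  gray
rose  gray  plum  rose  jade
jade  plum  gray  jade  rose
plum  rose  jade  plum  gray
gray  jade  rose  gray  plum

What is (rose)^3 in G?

rose^1 = rose
rose^2 = rose ⊙ rose = gray
rose^3 = gray ⊙ rose = jade

jade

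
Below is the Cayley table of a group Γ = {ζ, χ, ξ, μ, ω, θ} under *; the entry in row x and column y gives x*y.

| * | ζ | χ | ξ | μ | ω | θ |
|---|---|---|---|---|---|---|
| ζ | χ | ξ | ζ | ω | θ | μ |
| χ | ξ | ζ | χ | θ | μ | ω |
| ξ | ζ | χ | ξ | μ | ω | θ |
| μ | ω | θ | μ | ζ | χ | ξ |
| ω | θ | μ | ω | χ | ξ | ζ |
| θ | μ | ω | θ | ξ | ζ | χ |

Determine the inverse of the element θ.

First locate the identity: row ξ matches the header, so ξ is the identity.
Scan row θ for ξ: θ*μ = ξ. Hence θ^(-1) = μ.

μ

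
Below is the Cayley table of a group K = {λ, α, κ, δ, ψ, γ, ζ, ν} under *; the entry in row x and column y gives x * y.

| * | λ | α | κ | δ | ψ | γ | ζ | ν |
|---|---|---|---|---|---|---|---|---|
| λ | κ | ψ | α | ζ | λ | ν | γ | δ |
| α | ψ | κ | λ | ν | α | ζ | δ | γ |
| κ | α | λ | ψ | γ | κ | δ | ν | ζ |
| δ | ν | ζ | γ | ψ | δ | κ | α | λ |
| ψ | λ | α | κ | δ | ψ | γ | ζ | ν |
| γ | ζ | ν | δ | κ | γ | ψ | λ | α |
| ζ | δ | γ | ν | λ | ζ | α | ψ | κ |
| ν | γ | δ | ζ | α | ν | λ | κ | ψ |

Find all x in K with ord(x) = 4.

Identity is ψ. Compute the order of each non-identity element by repeated multiplication:
  λ: λ → κ → α → ψ  (order 4)
  α: α → κ → λ → ψ  (order 4)
  κ: κ → ψ  (order 2)
  δ: δ → ψ  (order 2)
  γ: γ → ψ  (order 2)
  ζ: ζ → ψ  (order 2)
  ν: ν → ψ  (order 2)
Elements of order 4: {α, λ}.

{α, λ}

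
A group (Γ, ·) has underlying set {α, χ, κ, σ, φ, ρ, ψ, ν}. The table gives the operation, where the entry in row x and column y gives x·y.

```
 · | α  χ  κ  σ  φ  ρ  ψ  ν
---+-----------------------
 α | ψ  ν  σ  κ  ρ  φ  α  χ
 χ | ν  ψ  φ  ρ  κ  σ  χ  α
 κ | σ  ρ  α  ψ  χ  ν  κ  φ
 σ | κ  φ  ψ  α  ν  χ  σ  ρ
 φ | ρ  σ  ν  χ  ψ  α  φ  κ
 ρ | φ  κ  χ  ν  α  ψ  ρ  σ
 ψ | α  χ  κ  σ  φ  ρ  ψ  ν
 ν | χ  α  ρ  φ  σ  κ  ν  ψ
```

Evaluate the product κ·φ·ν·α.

ψ

κ·φ = χ
χ·ν = α
α·α = ψ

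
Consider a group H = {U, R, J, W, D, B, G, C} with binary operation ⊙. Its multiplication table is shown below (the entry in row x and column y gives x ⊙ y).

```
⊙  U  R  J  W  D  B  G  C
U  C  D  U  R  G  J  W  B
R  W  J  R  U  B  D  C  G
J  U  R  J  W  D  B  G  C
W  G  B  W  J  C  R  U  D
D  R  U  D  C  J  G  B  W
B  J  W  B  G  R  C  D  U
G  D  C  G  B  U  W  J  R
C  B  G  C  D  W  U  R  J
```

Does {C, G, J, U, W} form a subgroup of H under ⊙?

No

U ⊙ C = B, which is not in {C, G, J, U, W}.
The subset is not closed under ⊙, so it is not a subgroup.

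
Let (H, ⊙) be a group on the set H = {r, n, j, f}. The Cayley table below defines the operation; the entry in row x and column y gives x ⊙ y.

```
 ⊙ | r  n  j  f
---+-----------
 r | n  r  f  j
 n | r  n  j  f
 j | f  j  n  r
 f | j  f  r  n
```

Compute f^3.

f

f^1 = f
f^2 = f ⊙ f = n
f^3 = n ⊙ f = f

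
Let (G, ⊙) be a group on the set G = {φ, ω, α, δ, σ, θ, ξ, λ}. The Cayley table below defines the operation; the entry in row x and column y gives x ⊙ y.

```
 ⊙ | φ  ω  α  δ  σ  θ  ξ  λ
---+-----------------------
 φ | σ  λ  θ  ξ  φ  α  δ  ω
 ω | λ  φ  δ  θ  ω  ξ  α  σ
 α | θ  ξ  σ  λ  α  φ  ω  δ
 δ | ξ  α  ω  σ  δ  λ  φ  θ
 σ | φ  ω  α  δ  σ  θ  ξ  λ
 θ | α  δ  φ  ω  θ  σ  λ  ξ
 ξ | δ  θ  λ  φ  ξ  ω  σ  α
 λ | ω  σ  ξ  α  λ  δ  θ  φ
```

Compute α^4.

σ

α^1 = α
α^2 = α ⊙ α = σ
α^3 = σ ⊙ α = α
α^4 = α ⊙ α = σ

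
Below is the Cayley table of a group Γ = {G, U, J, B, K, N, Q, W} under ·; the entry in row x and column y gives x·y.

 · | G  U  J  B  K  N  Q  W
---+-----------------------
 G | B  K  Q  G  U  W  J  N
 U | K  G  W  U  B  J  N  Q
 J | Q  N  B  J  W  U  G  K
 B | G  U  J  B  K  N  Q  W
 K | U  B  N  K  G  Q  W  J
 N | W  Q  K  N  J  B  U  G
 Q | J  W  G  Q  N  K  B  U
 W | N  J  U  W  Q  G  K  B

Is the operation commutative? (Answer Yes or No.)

No

K·J = N but J·K = W.
Since K and J do not commute, Γ is not abelian.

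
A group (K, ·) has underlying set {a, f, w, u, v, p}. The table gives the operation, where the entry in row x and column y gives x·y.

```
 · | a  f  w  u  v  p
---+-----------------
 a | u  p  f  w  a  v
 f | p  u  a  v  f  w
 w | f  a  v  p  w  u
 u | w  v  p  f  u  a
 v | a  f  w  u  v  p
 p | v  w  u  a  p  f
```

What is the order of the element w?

2

The identity element is v (its row matches the header).
w^1 = w
w^2 = w·w = v
The first power of w equal to the identity is w^2, so ord(w) = 2.
(Structurally, K here is isomorphic to the cyclic group Z_6.)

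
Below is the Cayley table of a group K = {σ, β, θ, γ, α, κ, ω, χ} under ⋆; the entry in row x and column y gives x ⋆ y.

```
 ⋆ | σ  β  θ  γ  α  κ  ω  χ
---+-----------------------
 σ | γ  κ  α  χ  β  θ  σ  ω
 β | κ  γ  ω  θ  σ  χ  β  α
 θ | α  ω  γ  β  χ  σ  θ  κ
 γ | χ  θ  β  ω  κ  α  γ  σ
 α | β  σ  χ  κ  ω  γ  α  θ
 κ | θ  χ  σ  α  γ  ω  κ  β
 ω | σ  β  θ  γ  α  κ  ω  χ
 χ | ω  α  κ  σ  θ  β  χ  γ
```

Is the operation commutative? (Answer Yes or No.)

Check whether the table is symmetric across its main diagonal.
Every entry (row x, col y) equals the entry (row y, col x), so K is abelian.

Yes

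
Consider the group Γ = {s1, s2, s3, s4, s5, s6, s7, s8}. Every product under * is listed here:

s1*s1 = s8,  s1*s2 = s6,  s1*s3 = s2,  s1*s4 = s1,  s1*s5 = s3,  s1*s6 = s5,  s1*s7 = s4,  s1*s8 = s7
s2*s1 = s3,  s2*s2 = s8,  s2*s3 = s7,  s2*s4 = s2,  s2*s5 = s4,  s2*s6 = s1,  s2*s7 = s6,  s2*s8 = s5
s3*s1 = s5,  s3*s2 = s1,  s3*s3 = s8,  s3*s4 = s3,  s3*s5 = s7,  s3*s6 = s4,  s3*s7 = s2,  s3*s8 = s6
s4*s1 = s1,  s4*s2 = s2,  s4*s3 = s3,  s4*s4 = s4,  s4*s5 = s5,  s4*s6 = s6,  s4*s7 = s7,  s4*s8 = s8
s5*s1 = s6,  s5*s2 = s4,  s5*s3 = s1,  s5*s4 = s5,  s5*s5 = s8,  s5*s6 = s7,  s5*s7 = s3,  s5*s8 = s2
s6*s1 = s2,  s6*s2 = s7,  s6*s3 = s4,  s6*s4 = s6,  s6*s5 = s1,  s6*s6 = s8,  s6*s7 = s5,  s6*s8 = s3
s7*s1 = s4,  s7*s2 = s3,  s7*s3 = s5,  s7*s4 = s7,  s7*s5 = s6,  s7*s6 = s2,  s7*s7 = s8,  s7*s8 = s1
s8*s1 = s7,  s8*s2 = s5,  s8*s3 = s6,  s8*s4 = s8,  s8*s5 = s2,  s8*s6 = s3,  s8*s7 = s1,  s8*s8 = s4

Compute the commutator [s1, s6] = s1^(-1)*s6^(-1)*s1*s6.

s8

Identity is s4; from the table s1^(-1) = s7 and s6^(-1) = s3.
s7*s3 = s5
s5*s1 = s6
s6*s6 = s8
(Structurally, Γ here is isomorphic to the quaternion group Q_8.)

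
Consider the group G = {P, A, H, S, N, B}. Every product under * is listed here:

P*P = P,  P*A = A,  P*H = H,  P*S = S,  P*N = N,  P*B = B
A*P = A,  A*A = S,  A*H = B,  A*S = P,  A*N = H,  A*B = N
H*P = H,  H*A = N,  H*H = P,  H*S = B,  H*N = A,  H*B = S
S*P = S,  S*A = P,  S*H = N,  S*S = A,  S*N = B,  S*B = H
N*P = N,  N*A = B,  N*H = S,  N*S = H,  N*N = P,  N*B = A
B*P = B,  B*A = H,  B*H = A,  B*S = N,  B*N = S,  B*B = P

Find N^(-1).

N

First locate the identity: row P matches the header, so P is the identity.
Scan row N for P: N*N = P. Hence N^(-1) = N.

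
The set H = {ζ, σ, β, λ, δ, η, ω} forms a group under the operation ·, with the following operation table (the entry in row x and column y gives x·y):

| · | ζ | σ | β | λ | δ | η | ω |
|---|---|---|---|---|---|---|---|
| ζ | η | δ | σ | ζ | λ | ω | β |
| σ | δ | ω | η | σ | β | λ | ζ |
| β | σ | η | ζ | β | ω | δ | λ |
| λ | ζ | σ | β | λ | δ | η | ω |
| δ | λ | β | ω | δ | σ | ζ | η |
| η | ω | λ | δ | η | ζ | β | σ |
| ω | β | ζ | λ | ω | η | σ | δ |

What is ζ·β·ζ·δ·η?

ζ·β = σ
σ·ζ = δ
δ·δ = σ
σ·η = λ

λ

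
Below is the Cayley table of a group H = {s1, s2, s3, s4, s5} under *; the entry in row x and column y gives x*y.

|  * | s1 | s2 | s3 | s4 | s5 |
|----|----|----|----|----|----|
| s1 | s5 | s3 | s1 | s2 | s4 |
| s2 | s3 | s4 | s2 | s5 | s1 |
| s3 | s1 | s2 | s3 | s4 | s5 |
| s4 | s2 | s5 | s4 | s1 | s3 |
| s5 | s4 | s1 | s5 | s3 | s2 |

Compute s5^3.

s5^1 = s5
s5^2 = s5*s5 = s2
s5^3 = s2*s5 = s1

s1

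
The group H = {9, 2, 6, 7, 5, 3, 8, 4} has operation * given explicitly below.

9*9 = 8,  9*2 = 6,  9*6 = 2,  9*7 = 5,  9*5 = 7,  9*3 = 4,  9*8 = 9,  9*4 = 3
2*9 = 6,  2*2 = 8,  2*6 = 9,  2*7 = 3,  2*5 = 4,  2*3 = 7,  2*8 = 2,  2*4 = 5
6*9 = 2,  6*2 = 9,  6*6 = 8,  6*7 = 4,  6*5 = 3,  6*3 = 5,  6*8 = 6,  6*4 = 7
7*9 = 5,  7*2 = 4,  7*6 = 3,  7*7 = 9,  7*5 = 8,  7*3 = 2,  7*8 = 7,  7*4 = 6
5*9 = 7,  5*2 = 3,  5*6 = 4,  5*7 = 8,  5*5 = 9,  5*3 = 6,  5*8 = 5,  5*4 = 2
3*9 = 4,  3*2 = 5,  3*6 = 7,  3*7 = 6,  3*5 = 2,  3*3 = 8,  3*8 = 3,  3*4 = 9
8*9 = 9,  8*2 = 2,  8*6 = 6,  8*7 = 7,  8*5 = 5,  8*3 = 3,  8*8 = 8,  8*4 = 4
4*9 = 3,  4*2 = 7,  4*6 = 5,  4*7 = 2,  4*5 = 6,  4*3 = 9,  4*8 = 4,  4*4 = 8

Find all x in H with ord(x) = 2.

Identity is 8. Compute the order of each non-identity element by repeated multiplication:
  9: 9 → 8  (order 2)
  2: 2 → 8  (order 2)
  6: 6 → 8  (order 2)
  7: 7 → 9 → 5 → 8  (order 4)
  5: 5 → 9 → 7 → 8  (order 4)
  3: 3 → 8  (order 2)
  4: 4 → 8  (order 2)
Elements of order 2: {2, 3, 4, 6, 9}.

{2, 3, 4, 6, 9}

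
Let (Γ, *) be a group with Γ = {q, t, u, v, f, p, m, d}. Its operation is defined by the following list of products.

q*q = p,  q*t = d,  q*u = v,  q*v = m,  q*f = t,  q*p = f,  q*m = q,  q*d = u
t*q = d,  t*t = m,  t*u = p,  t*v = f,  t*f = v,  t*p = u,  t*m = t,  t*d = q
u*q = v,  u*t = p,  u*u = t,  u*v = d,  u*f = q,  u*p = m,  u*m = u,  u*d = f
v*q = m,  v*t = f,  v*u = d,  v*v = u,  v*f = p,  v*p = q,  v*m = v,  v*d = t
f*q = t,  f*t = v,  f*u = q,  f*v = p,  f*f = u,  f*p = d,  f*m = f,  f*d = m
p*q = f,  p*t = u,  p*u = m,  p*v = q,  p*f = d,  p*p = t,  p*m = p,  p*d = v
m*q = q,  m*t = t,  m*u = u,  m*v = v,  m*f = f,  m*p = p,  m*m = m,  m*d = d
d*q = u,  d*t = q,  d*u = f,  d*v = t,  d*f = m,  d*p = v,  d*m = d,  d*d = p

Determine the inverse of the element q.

First locate the identity: row m matches the header, so m is the identity.
Scan row q for m: q * v = m. Hence q^(-1) = v.

v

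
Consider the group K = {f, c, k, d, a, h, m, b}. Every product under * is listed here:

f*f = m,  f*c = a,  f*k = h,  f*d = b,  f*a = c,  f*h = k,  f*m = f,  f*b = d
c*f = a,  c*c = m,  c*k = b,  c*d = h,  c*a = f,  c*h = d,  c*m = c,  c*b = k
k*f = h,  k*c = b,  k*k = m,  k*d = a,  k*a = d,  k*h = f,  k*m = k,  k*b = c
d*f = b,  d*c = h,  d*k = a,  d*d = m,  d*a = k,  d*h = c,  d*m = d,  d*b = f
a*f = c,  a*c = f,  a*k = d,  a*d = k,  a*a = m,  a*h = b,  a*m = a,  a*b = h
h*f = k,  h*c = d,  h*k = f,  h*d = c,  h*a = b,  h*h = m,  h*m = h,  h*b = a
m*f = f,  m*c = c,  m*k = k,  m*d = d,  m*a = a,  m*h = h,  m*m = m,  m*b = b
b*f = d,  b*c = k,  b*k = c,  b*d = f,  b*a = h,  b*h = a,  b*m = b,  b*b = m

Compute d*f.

b

Read row d, column f: d*f = b.
(Structurally, K here is isomorphic to the elementary abelian group (Z_2)^3.)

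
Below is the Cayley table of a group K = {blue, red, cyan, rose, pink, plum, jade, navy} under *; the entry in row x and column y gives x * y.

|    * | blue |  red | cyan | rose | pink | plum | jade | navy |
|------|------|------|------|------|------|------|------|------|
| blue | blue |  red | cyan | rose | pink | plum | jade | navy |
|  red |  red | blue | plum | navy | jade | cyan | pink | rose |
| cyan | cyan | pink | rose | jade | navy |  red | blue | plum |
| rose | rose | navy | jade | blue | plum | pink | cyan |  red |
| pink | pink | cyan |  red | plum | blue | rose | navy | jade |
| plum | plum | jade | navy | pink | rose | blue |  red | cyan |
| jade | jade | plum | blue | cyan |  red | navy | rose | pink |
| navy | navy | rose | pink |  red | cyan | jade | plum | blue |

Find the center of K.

{blue, rose}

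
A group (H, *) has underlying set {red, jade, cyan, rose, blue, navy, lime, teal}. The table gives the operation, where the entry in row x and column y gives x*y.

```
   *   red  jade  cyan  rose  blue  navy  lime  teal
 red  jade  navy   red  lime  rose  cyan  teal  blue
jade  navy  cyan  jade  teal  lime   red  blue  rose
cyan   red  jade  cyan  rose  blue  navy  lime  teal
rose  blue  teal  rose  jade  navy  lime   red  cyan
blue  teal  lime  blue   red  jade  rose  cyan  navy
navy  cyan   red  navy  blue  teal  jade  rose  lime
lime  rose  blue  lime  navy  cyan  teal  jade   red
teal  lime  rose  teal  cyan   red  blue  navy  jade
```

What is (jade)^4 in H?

cyan

jade^1 = jade
jade^2 = jade*jade = cyan
jade^3 = cyan*jade = jade
jade^4 = jade*jade = cyan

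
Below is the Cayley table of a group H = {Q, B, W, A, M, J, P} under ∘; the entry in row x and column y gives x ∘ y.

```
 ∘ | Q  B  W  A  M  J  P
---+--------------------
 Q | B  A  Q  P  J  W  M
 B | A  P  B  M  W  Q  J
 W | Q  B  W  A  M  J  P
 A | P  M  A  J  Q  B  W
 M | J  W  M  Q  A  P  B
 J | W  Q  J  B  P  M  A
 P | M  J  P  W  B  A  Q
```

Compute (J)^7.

W

J^1 = J
J^2 = J ∘ J = M
J^3 = M ∘ J = P
J^4 = P ∘ J = A
J^5 = A ∘ J = B
J^6 = B ∘ J = Q
J^7 = Q ∘ J = W
(Structurally, H here is isomorphic to the cyclic group Z_7.)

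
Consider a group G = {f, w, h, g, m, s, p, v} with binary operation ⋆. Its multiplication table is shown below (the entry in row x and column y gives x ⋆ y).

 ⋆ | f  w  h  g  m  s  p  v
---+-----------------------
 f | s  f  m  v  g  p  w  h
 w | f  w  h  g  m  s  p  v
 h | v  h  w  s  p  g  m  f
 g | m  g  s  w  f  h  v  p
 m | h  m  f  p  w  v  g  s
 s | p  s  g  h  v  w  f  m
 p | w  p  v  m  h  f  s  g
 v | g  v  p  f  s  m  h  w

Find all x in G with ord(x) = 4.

Identity is w. Compute the order of each non-identity element by repeated multiplication:
  f: f → s → p → w  (order 4)
  h: h → w  (order 2)
  g: g → w  (order 2)
  m: m → w  (order 2)
  s: s → w  (order 2)
  p: p → s → f → w  (order 4)
  v: v → w  (order 2)
Elements of order 4: {f, p}.

{f, p}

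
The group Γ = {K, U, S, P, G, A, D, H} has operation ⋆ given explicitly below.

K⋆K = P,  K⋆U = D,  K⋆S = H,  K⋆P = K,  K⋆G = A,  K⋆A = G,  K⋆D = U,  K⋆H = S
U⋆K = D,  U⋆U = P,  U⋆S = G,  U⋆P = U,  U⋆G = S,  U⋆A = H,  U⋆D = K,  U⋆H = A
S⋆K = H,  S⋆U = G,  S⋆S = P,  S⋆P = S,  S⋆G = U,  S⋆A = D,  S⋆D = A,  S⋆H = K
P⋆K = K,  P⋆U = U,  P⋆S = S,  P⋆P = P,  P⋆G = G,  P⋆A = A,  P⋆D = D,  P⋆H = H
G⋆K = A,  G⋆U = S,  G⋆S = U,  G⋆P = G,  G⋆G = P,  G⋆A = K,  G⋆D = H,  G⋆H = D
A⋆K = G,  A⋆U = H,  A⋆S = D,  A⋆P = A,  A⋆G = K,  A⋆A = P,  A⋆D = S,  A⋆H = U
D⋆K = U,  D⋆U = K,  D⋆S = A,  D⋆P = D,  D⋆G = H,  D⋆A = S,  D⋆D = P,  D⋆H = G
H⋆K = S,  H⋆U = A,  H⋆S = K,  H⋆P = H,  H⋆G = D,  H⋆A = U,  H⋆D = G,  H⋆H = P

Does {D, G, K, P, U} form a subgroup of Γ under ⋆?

No

G ⋆ U = S, which is not in {D, G, K, P, U}.
The subset is not closed under ⋆, so it is not a subgroup.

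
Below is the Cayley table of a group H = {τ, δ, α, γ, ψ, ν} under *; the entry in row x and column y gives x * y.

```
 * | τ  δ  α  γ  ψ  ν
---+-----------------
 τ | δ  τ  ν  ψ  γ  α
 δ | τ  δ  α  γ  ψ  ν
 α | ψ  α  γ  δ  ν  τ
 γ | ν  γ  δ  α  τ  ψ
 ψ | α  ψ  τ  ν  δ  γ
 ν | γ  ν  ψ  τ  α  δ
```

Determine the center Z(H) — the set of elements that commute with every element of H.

{δ}

An element z is central iff its row equals its column in the table.
For γ: γ * ν = ψ ≠ τ = ν * γ, so γ ∉ Z.
Checking each element this way leaves Z(H) = {δ}.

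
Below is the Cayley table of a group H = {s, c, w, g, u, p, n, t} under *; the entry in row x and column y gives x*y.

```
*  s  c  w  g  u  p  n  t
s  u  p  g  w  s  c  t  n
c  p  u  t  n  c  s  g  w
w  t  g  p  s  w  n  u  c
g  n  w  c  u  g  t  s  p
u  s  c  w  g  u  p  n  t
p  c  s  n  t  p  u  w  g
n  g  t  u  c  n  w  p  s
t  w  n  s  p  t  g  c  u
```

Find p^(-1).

First locate the identity: row u matches the header, so u is the identity.
Scan row p for u: p*p = u. Hence p^(-1) = p.

p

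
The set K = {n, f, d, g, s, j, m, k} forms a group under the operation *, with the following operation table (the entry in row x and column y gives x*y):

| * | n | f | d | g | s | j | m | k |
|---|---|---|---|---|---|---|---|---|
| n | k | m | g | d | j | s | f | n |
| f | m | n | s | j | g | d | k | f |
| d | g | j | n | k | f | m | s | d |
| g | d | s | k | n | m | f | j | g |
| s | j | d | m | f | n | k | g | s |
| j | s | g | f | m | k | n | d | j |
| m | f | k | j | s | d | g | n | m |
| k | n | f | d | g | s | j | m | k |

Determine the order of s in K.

The identity element is k (its row matches the header).
s^1 = s
s^2 = s*s = n
s^3 = n*s = j
s^4 = j*s = k
The first power of s equal to the identity is s^4, so ord(s) = 4.

4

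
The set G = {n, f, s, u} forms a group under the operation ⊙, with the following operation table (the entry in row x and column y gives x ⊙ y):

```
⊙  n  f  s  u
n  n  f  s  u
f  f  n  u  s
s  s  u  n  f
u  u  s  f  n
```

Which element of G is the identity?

The identity e satisfies e ⊙ x = x for all x, so its row in the table reproduces the column headers.
Row n reads: n, f, s, u — exactly the header order. So n is the identity.

n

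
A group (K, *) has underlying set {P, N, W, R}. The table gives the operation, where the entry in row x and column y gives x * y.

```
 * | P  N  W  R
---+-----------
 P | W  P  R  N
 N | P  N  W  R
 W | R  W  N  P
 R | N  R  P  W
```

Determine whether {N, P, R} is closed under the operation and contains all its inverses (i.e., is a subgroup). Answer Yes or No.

R * R = W, which is not in {N, P, R}.
The subset is not closed under *, so it is not a subgroup.

No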